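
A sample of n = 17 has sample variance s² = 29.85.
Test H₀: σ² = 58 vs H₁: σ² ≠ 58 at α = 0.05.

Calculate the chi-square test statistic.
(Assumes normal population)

df = n - 1 = 16
χ² = (n-1)s²/σ₀² = 16×29.85/58 = 8.2345
Critical values: χ²_{0.975,16} = 6.908, χ²_{0.025,16} = 28.845
Rejection region: χ² < 6.908 or χ² > 28.845
Decision: fail to reject H₀

Answer: χ² = 8.2345, fail to reject H₀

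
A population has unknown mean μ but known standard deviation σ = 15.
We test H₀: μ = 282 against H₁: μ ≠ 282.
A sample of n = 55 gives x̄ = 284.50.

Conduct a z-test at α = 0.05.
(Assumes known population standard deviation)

Answer: z = 1.2360, fail to reject H₀

Derivation:
Standard error: SE = σ/√n = 15/√55 = 2.0226
z-statistic: z = (x̄ - μ₀)/SE = (284.50 - 282)/2.0226 = 1.2360
Critical value: ±1.960
p-value = 0.2165
Decision: fail to reject H₀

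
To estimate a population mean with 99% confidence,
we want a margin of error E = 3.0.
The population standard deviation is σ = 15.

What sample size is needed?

z_0.005 = 2.576
n = (z×σ/E)² = (2.576×15/3.0)²
n = 165.8944
Round up: n = 166

Answer: n = 166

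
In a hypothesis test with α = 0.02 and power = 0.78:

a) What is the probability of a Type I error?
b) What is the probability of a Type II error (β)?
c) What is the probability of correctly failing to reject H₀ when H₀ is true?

Answer: a) 0.02, b) 0.22, c) 0.98

Derivation:
a) Type I error probability = α = 0.02
b) Power = P(reject H₀ | H₁ true) = 1 - β = 0.78, so Type II error probability = β = 1 - Power = 0.22
c) P(fail to reject H₀ | H₀ true) = 1 - α = 0.98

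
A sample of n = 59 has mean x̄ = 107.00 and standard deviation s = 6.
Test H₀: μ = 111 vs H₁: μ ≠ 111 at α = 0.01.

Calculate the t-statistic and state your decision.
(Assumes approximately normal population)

Answer: t = -5.1210, reject H₀

Derivation:
df = n - 1 = 58
SE = s/√n = 6/√59 = 0.7811
t = (x̄ - μ₀)/SE = (107.00 - 111)/0.7811 = -5.1210
Critical value: t_{0.005,58} = ±2.663
p-value < 0.0001
Decision: reject H₀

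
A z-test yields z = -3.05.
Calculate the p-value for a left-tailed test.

For z = -3.05:
p = P(Z < -3.05) = Φ(-3.05) = 0.0011

Answer: p-value ≈ 0.0011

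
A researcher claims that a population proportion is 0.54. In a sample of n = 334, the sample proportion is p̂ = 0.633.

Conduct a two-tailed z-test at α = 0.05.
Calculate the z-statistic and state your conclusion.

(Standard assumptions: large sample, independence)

H₀: p = 0.54, H₁: p ≠ 0.54
Standard error: SE = √(p₀(1-p₀)/n) = √(0.54×0.46/334) = 0.027271
z-statistic: z = (p̂ - p₀)/SE = (0.633 - 0.54)/0.027271 = 3.4102
Critical value: z_0.025 = ±1.960
p-value = 0.0006
Decision: reject H₀ at α = 0.05

Answer: z = 3.4102, reject H₀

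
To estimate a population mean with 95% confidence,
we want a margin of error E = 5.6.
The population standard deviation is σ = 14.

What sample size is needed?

Answer: n = 25

Derivation:
z_0.025 = 1.960
n = (z×σ/E)² = (1.960×14/5.6)²
n = 24.0100
Round up: n = 25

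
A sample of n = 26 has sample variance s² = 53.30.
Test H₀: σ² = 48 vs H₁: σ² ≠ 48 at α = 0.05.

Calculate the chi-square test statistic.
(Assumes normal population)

df = n - 1 = 25
χ² = (n-1)s²/σ₀² = 25×53.30/48 = 27.7604
Critical values: χ²_{0.975,25} = 13.120, χ²_{0.025,25} = 40.646
Rejection region: χ² < 13.120 or χ² > 40.646
Decision: fail to reject H₀

Answer: χ² = 27.7604, fail to reject H₀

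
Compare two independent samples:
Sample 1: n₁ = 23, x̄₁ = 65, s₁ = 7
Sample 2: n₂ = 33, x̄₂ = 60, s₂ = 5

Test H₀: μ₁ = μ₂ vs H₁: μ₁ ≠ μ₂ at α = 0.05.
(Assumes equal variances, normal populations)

Answer: t = 3.1213, reject H₀

Derivation:
Pooled variance: s²_p = [22×7² + 32×5²]/(54) = 34.7778
s_p = 5.8973
SE = s_p×√(1/n₁ + 1/n₂) = 5.8973×√(1/23 + 1/33) = 1.6019
t = (x̄₁ - x̄₂)/SE = (65 - 60)/1.6019 = 3.1213
df = 54, t-critical = ±2.005
Decision: reject H₀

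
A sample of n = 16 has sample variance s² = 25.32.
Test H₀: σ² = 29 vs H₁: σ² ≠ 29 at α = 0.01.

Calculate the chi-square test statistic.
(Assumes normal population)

df = n - 1 = 15
χ² = (n-1)s²/σ₀² = 15×25.32/29 = 13.0966
Critical values: χ²_{0.995,15} = 4.601, χ²_{0.005,15} = 32.801
Rejection region: χ² < 4.601 or χ² > 32.801
Decision: fail to reject H₀

Answer: χ² = 13.0966, fail to reject H₀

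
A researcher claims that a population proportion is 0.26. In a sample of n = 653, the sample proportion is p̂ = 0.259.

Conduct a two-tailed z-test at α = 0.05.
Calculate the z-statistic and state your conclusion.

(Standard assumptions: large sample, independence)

Answer: z = -0.0583, fail to reject H₀

Derivation:
H₀: p = 0.26, H₁: p ≠ 0.26
Standard error: SE = √(p₀(1-p₀)/n) = √(0.26×0.74/653) = 0.017165
z-statistic: z = (p̂ - p₀)/SE = (0.259 - 0.26)/0.017165 = -0.0583
Critical value: z_0.025 = ±1.960
p-value = 0.9535
Decision: fail to reject H₀ at α = 0.05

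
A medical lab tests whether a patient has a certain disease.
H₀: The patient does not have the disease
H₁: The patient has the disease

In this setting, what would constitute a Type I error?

Answer: Diagnosing a healthy patient as having the disease (false positive)

Derivation:
A Type I error (probability α) occurs when we reject a true H₀.
A Type II error (probability β) occurs when we fail to reject a false H₀.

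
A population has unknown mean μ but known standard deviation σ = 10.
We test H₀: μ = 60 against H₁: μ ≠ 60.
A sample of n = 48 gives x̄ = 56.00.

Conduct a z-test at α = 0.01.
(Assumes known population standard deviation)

Standard error: SE = σ/√n = 10/√48 = 1.4434
z-statistic: z = (x̄ - μ₀)/SE = (56.00 - 60)/1.4434 = -2.7712
Critical value: ±2.576
p-value = 0.0056
Decision: reject H₀

Answer: z = -2.7712, reject H₀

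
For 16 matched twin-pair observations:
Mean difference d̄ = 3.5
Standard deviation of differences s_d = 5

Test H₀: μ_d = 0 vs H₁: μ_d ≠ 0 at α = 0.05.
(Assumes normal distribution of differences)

Answer: t = 2.8000, reject H₀

Derivation:
df = n - 1 = 15
SE = s_d/√n = 5/√16 = 1.2500
t = d̄/SE = 3.5/1.2500 = 2.8000
Critical value: t_{0.025,15} = ±2.131
p-value ≈ 0.0135
Decision: reject H₀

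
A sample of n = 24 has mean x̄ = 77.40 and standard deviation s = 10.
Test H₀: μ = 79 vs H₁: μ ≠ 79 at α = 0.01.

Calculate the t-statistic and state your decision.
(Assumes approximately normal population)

Answer: t = -0.7839, fail to reject H₀

Derivation:
df = n - 1 = 23
SE = s/√n = 10/√24 = 2.0412
t = (x̄ - μ₀)/SE = (77.40 - 79)/2.0412 = -0.7839
Critical value: t_{0.005,23} = ±2.807
p-value ≈ 0.4411
Decision: fail to reject H₀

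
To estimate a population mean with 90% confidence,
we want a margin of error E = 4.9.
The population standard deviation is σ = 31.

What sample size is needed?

z_0.05 = 1.645
n = (z×σ/E)² = (1.645×31/4.9)²
n = 108.3086
Round up: n = 109

Answer: n = 109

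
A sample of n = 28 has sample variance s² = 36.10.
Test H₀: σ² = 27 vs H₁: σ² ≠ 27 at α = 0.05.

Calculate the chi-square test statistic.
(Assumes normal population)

Answer: χ² = 36.1000, fail to reject H₀

Derivation:
df = n - 1 = 27
χ² = (n-1)s²/σ₀² = 27×36.10/27 = 36.1000
Critical values: χ²_{0.975,27} = 14.573, χ²_{0.025,27} = 43.195
Rejection region: χ² < 14.573 or χ² > 43.195
Decision: fail to reject H₀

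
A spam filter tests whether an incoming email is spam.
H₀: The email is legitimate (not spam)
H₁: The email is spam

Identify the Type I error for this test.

Type I error (α): Rejecting H₀ when H₀ is true
Type II error (β): Failing to reject H₀ when H₁ is true

Answer: Marking a legitimate email as spam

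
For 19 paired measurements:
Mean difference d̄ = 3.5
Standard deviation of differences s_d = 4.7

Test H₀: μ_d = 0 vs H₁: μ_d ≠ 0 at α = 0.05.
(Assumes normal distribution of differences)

Answer: t = 3.2458, reject H₀

Derivation:
df = n - 1 = 18
SE = s_d/√n = 4.7/√19 = 1.0783
t = d̄/SE = 3.5/1.0783 = 3.2458
Critical value: t_{0.025,18} = ±2.101
p-value ≈ 0.0045
Decision: reject H₀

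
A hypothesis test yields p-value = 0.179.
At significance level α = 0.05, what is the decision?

Compare p-value to α:
0.179 ≥ 0.05
Decision: fail to reject H₀

Answer: fail to reject H₀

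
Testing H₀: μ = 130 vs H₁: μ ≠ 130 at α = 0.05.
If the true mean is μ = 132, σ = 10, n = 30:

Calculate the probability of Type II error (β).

SE = σ/√n = 10/√30 = 1.8257
Critical values: μ₀ ± z_0.025×SE = 130 ± 1.960×1.8257
Acceptance region: (126.4216, 133.5784)
Under H₁ (μ = 132): z_high = (133.5784 - 132)/1.8257 = 0.8645, z_low = (126.4216 - 132)/1.8257 = -3.0555
β = P(not reject | H₁) = Φ(0.8645) - Φ(-3.0555) ≈ 0.8052

Answer: β ≈ 0.8052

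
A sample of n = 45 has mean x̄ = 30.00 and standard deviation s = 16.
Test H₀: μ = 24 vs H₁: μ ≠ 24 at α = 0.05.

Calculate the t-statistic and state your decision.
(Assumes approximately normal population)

df = n - 1 = 44
SE = s/√n = 16/√45 = 2.3851
t = (x̄ - μ₀)/SE = (30.00 - 24)/2.3851 = 2.5156
Critical value: t_{0.025,44} = ±2.015
p-value ≈ 0.0156
Decision: reject H₀

Answer: t = 2.5156, reject H₀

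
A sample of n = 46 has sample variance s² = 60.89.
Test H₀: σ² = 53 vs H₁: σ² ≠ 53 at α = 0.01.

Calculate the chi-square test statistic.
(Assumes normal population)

Answer: χ² = 51.6991, fail to reject H₀

Derivation:
df = n - 1 = 45
χ² = (n-1)s²/σ₀² = 45×60.89/53 = 51.6991
Critical values: χ²_{0.995,45} = 24.311, χ²_{0.005,45} = 73.166
Rejection region: χ² < 24.311 or χ² > 73.166
Decision: fail to reject H₀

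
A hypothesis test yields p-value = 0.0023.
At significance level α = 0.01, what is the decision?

Compare p-value to α:
0.0023 < 0.01
Decision: reject H₀

Answer: reject H₀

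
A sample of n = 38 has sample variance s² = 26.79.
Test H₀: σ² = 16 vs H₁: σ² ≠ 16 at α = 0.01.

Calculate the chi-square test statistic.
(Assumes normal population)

df = n - 1 = 37
χ² = (n-1)s²/σ₀² = 37×26.79/16 = 61.9519
Critical values: χ²_{0.995,37} = 18.586, χ²_{0.005,37} = 62.883
Rejection region: χ² < 18.586 or χ² > 62.883
Decision: fail to reject H₀

Answer: χ² = 61.9519, fail to reject H₀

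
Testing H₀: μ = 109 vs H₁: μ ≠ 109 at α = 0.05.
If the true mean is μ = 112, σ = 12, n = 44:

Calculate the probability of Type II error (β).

SE = σ/√n = 12/√44 = 1.8091
Critical values: μ₀ ± z_0.025×SE = 109 ± 1.960×1.8091
Acceptance region: (105.4542, 112.5458)
Under H₁ (μ = 112): z_high = (112.5458 - 112)/1.8091 = 0.3017, z_low = (105.4542 - 112)/1.8091 = -3.6183
β = P(not reject | H₁) = Φ(0.3017) - Φ(-3.6183) ≈ 0.6184

Answer: β ≈ 0.6184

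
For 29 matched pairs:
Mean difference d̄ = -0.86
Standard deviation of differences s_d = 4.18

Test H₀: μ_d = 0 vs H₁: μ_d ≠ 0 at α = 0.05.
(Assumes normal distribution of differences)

df = n - 1 = 28
SE = s_d/√n = 4.18/√29 = 0.7762
t = d̄/SE = -0.86/0.7762 = -1.1080
Critical value: t_{0.025,28} = ±2.048
p-value ≈ 0.2773
Decision: fail to reject H₀

Answer: t = -1.1080, fail to reject H₀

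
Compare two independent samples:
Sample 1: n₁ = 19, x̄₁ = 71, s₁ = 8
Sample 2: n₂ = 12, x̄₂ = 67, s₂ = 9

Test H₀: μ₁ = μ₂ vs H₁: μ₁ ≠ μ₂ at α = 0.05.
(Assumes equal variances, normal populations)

Pooled variance: s²_p = [18×8² + 11×9²]/(29) = 70.4483
s_p = 8.3933
SE = s_p×√(1/n₁ + 1/n₂) = 8.3933×√(1/19 + 1/12) = 3.0949
t = (x̄₁ - x̄₂)/SE = (71 - 67)/3.0949 = 1.2924
df = 29, t-critical = ±2.045
Decision: fail to reject H₀

Answer: t = 1.2924, fail to reject H₀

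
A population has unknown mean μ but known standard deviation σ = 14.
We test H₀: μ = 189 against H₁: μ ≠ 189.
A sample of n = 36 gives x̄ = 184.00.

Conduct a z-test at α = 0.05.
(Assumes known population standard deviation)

Standard error: SE = σ/√n = 14/√36 = 2.3333
z-statistic: z = (x̄ - μ₀)/SE = (184.00 - 189)/2.3333 = -2.1429
Critical value: ±1.960
p-value = 0.0321
Decision: reject H₀

Answer: z = -2.1429, reject H₀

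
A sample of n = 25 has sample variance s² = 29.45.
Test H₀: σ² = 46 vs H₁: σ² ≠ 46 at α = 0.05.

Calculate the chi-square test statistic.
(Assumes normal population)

df = n - 1 = 24
χ² = (n-1)s²/σ₀² = 24×29.45/46 = 15.3652
Critical values: χ²_{0.975,24} = 12.401, χ²_{0.025,24} = 39.364
Rejection region: χ² < 12.401 or χ² > 39.364
Decision: fail to reject H₀

Answer: χ² = 15.3652, fail to reject H₀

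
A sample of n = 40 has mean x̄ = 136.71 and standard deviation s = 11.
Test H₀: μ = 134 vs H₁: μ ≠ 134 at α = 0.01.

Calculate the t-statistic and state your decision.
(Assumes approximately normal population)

Answer: t = 1.5581, fail to reject H₀

Derivation:
df = n - 1 = 39
SE = s/√n = 11/√40 = 1.7393
t = (x̄ - μ₀)/SE = (136.71 - 134)/1.7393 = 1.5581
Critical value: t_{0.005,39} = ±2.708
p-value ≈ 0.1273
Decision: fail to reject H₀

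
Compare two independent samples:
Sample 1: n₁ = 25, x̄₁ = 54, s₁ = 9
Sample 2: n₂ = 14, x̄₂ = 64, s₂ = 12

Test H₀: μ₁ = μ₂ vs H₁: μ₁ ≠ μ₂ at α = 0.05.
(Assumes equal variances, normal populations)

Answer: t = -2.9499, reject H₀

Derivation:
Pooled variance: s²_p = [24×9² + 13×12²]/(37) = 103.1351
s_p = 10.1555
SE = s_p×√(1/n₁ + 1/n₂) = 10.1555×√(1/25 + 1/14) = 3.3900
t = (x̄₁ - x̄₂)/SE = (54 - 64)/3.3900 = -2.9499
df = 37, t-critical = ±2.026
Decision: reject H₀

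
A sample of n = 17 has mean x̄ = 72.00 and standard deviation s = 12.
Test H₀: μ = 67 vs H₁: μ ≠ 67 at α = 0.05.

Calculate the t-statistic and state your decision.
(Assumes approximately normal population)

df = n - 1 = 16
SE = s/√n = 12/√17 = 2.9104
t = (x̄ - μ₀)/SE = (72.00 - 67)/2.9104 = 1.7180
Critical value: t_{0.025,16} = ±2.120
p-value ≈ 0.1051
Decision: fail to reject H₀

Answer: t = 1.7180, fail to reject H₀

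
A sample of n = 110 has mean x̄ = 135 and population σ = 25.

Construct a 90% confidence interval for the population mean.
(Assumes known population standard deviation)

Confidence level: 90%, α = 0.1
z_0.05 = 1.645
SE = σ/√n = 25/√110 = 2.3837
Margin of error = 1.645 × 2.3837 = 3.9212
CI: x̄ ± margin = 135 ± 3.9212
CI: (131.0788, 138.9212)

Answer: (131.0788, 138.9212)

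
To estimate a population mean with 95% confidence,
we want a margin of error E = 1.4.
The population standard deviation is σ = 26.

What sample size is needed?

z_0.025 = 1.960
n = (z×σ/E)² = (1.960×26/1.4)²
n = 1324.9600
Round up: n = 1325

Answer: n = 1325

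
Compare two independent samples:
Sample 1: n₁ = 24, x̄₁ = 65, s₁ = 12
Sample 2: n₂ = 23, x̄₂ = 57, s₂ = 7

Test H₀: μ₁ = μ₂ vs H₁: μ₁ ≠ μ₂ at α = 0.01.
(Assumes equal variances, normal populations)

Answer: t = 2.7758, reject H₀

Derivation:
Pooled variance: s²_p = [23×12² + 22×7²]/(45) = 97.5556
s_p = 9.8770
SE = s_p×√(1/n₁ + 1/n₂) = 9.8770×√(1/24 + 1/23) = 2.8821
t = (x̄₁ - x̄₂)/SE = (65 - 57)/2.8821 = 2.7758
df = 45, t-critical = ±2.690
Decision: reject H₀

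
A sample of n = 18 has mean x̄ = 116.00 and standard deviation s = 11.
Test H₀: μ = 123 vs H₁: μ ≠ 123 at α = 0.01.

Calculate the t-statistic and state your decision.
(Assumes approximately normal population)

df = n - 1 = 17
SE = s/√n = 11/√18 = 2.5927
t = (x̄ - μ₀)/SE = (116.00 - 123)/2.5927 = -2.6999
Critical value: t_{0.005,17} = ±2.898
p-value ≈ 0.0152
Decision: fail to reject H₀

Answer: t = -2.6999, fail to reject H₀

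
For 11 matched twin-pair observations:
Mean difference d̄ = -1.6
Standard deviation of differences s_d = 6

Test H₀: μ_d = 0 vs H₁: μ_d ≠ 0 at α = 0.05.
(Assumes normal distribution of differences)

df = n - 1 = 10
SE = s_d/√n = 6/√11 = 1.8091
t = d̄/SE = -1.6/1.8091 = -0.8844
Critical value: t_{0.025,10} = ±2.228
p-value ≈ 0.3972
Decision: fail to reject H₀

Answer: t = -0.8844, fail to reject H₀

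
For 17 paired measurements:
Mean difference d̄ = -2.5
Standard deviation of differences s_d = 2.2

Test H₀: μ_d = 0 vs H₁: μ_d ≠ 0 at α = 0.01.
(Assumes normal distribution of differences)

Answer: t = -4.6852, reject H₀

Derivation:
df = n - 1 = 16
SE = s_d/√n = 2.2/√17 = 0.5336
t = d̄/SE = -2.5/0.5336 = -4.6852
Critical value: t_{0.005,16} = ±2.921
p-value ≈ 0.0002
Decision: reject H₀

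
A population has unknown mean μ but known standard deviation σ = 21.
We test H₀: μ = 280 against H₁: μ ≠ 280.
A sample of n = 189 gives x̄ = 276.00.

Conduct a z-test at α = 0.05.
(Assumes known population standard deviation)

Answer: z = -2.6187, reject H₀

Derivation:
Standard error: SE = σ/√n = 21/√189 = 1.5275
z-statistic: z = (x̄ - μ₀)/SE = (276.00 - 280)/1.5275 = -2.6187
Critical value: ±1.960
p-value = 0.0088
Decision: reject H₀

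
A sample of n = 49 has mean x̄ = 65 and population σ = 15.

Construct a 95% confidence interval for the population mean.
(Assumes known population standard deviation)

Answer: (60.7999, 69.2001)

Derivation:
Confidence level: 95%, α = 0.05
z_0.025 = 1.960
SE = σ/√n = 15/√49 = 2.1429
Margin of error = 1.960 × 2.1429 = 4.2001
CI: x̄ ± margin = 65 ± 4.2001
CI: (60.7999, 69.2001)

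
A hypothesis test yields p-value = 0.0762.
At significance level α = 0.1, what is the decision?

Answer: reject H₀

Derivation:
Compare p-value to α:
0.0762 < 0.1
Decision: reject H₀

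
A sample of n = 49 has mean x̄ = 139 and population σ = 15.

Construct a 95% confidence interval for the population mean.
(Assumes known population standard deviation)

Confidence level: 95%, α = 0.05
z_0.025 = 1.960
SE = σ/√n = 15/√49 = 2.1429
Margin of error = 1.960 × 2.1429 = 4.2001
CI: x̄ ± margin = 139 ± 4.2001
CI: (134.7999, 143.2001)

Answer: (134.7999, 143.2001)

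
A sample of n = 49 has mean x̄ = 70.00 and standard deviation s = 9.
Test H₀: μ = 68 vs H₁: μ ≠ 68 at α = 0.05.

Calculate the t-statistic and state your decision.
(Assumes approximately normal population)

Answer: t = 1.5556, fail to reject H₀

Derivation:
df = n - 1 = 48
SE = s/√n = 9/√49 = 1.2857
t = (x̄ - μ₀)/SE = (70.00 - 68)/1.2857 = 1.5556
Critical value: t_{0.025,48} = ±2.011
p-value ≈ 0.1264
Decision: fail to reject H₀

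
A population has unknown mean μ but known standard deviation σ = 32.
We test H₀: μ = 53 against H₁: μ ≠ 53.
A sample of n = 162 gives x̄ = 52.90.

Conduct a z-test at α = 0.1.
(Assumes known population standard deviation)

Answer: z = -0.0398, fail to reject H₀

Derivation:
Standard error: SE = σ/√n = 32/√162 = 2.5142
z-statistic: z = (x̄ - μ₀)/SE = (52.90 - 53)/2.5142 = -0.0398
Critical value: ±1.645
p-value = 0.9683
Decision: fail to reject H₀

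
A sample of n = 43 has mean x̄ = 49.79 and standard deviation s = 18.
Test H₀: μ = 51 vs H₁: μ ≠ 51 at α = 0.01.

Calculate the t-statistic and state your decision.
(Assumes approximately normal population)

df = n - 1 = 42
SE = s/√n = 18/√43 = 2.7450
t = (x̄ - μ₀)/SE = (49.79 - 51)/2.7450 = -0.4408
Critical value: t_{0.005,42} = ±2.698
p-value ≈ 0.6616
Decision: fail to reject H₀

Answer: t = -0.4408, fail to reject H₀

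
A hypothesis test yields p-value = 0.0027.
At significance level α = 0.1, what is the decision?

Answer: reject H₀

Derivation:
Compare p-value to α:
0.0027 < 0.1
Decision: reject H₀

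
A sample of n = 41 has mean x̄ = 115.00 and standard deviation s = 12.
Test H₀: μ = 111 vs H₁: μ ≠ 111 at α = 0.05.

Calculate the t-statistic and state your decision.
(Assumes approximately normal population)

Answer: t = 2.1344, reject H₀

Derivation:
df = n - 1 = 40
SE = s/√n = 12/√41 = 1.8741
t = (x̄ - μ₀)/SE = (115.00 - 111)/1.8741 = 2.1344
Critical value: t_{0.025,40} = ±2.021
p-value ≈ 0.0390
Decision: reject H₀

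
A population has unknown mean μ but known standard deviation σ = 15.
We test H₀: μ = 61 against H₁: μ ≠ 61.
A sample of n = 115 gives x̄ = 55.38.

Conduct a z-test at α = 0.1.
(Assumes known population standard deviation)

Answer: z = -4.0177, reject H₀

Derivation:
Standard error: SE = σ/√n = 15/√115 = 1.3988
z-statistic: z = (x̄ - μ₀)/SE = (55.38 - 61)/1.3988 = -4.0177
Critical value: ±1.645
p-value = 0.0001
Decision: reject H₀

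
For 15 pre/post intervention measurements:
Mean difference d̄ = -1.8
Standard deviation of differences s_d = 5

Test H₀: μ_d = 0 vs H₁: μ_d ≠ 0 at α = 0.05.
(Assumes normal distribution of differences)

df = n - 1 = 14
SE = s_d/√n = 5/√15 = 1.2910
t = d̄/SE = -1.8/1.2910 = -1.3943
Critical value: t_{0.025,14} = ±2.145
p-value ≈ 0.1850
Decision: fail to reject H₀

Answer: t = -1.3943, fail to reject H₀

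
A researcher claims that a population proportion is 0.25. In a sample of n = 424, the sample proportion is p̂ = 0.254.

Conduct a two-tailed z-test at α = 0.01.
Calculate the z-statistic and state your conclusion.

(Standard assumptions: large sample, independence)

H₀: p = 0.25, H₁: p ≠ 0.25
Standard error: SE = √(p₀(1-p₀)/n) = √(0.25×0.75/424) = 0.021029
z-statistic: z = (p̂ - p₀)/SE = (0.254 - 0.25)/0.021029 = 0.1902
Critical value: z_0.005 = ±2.576
p-value = 0.8492
Decision: fail to reject H₀ at α = 0.01

Answer: z = 0.1902, fail to reject H₀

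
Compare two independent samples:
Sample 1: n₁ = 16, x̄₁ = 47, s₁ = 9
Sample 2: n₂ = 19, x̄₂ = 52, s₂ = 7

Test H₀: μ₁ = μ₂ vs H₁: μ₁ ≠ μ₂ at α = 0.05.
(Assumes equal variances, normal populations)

Answer: t = -1.8486, fail to reject H₀

Derivation:
Pooled variance: s²_p = [15×9² + 18×7²]/(33) = 63.5455
s_p = 7.9715
SE = s_p×√(1/n₁ + 1/n₂) = 7.9715×√(1/16 + 1/19) = 2.7048
t = (x̄₁ - x̄₂)/SE = (47 - 52)/2.7048 = -1.8486
df = 33, t-critical = ±2.035
Decision: fail to reject H₀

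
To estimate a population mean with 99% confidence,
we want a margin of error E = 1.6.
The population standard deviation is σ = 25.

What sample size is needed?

z_0.005 = 2.576
n = (z×σ/E)² = (2.576×25/1.6)²
n = 1620.0625
Round up: n = 1621

Answer: n = 1621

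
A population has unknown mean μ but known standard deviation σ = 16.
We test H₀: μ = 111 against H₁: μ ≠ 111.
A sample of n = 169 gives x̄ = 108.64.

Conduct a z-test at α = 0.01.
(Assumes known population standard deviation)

Answer: z = -1.9175, fail to reject H₀

Derivation:
Standard error: SE = σ/√n = 16/√169 = 1.2308
z-statistic: z = (x̄ - μ₀)/SE = (108.64 - 111)/1.2308 = -1.9175
Critical value: ±2.576
p-value = 0.0552
Decision: fail to reject H₀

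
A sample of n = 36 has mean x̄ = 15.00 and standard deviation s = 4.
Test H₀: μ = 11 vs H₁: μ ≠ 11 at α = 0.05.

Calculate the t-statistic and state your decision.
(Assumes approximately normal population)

df = n - 1 = 35
SE = s/√n = 4/√36 = 0.6667
t = (x̄ - μ₀)/SE = (15.00 - 11)/0.6667 = 5.9997
Critical value: t_{0.025,35} = ±2.030
p-value < 0.0001
Decision: reject H₀

Answer: t = 5.9997, reject H₀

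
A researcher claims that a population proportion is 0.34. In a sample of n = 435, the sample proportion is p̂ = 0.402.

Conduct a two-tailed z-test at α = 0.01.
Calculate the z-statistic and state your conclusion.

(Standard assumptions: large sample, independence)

Answer: z = 2.7297, reject H₀

Derivation:
H₀: p = 0.34, H₁: p ≠ 0.34
Standard error: SE = √(p₀(1-p₀)/n) = √(0.34×0.66/435) = 0.022713
z-statistic: z = (p̂ - p₀)/SE = (0.402 - 0.34)/0.022713 = 2.7297
Critical value: z_0.005 = ±2.576
p-value = 0.0063
Decision: reject H₀ at α = 0.01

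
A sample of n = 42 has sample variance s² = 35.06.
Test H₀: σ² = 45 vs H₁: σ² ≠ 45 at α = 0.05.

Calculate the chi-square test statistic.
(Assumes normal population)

df = n - 1 = 41
χ² = (n-1)s²/σ₀² = 41×35.06/45 = 31.9436
Critical values: χ²_{0.975,41} = 25.215, χ²_{0.025,41} = 60.561
Rejection region: χ² < 25.215 or χ² > 60.561
Decision: fail to reject H₀

Answer: χ² = 31.9436, fail to reject H₀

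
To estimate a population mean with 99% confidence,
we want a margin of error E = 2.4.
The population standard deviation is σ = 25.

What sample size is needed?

z_0.005 = 2.576
n = (z×σ/E)² = (2.576×25/2.4)²
n = 720.0278
Round up: n = 721

Answer: n = 721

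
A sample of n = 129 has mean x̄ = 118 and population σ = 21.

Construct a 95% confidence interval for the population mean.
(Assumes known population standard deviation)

Answer: (114.3762, 121.6238)

Derivation:
Confidence level: 95%, α = 0.05
z_0.025 = 1.960
SE = σ/√n = 21/√129 = 1.8489
Margin of error = 1.960 × 1.8489 = 3.6238
CI: x̄ ± margin = 118 ± 3.6238
CI: (114.3762, 121.6238)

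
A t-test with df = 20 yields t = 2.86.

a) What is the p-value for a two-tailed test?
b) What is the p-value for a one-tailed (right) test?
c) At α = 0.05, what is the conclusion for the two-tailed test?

Using t-distribution with df = 20:
a) Two-tailed: p = 2×P(T > 2.86) = 0.0097
b) One-tailed: p = P(T > 2.86) = 0.0048
c) 0.0097 < 0.05, reject H₀

Answer: a) 0.0097, b) 0.0048, c) reject H₀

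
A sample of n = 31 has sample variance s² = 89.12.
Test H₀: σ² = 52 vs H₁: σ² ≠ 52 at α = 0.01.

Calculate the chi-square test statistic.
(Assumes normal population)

df = n - 1 = 30
χ² = (n-1)s²/σ₀² = 30×89.12/52 = 51.4154
Critical values: χ²_{0.995,30} = 13.787, χ²_{0.005,30} = 53.672
Rejection region: χ² < 13.787 or χ² > 53.672
Decision: fail to reject H₀

Answer: χ² = 51.4154, fail to reject H₀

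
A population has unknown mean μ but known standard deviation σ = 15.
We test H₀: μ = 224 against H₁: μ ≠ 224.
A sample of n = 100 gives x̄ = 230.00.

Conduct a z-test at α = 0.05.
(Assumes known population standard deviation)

Answer: z = 4.0000, reject H₀

Derivation:
Standard error: SE = σ/√n = 15/√100 = 1.5000
z-statistic: z = (x̄ - μ₀)/SE = (230.00 - 224)/1.5000 = 4.0000
Critical value: ±1.960
p-value = 0.0001
Decision: reject H₀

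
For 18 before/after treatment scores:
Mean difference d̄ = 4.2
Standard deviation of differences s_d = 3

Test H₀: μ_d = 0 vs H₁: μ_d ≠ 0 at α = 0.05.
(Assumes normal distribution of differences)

df = n - 1 = 17
SE = s_d/√n = 3/√18 = 0.7071
t = d̄/SE = 4.2/0.7071 = 5.9398
Critical value: t_{0.025,17} = ±2.110
p-value < 0.0001
Decision: reject H₀

Answer: t = 5.9398, reject H₀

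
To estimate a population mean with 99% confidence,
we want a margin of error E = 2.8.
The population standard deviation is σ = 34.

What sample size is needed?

Answer: n = 979

Derivation:
z_0.005 = 2.576
n = (z×σ/E)² = (2.576×34/2.8)²
n = 978.4384
Round up: n = 979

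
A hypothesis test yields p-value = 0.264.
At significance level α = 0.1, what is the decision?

Answer: fail to reject H₀

Derivation:
Compare p-value to α:
0.264 ≥ 0.1
Decision: fail to reject H₀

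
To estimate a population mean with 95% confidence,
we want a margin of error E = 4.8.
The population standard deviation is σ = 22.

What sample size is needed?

Answer: n = 81

Derivation:
z_0.025 = 1.960
n = (z×σ/E)² = (1.960×22/4.8)²
n = 80.7003
Round up: n = 81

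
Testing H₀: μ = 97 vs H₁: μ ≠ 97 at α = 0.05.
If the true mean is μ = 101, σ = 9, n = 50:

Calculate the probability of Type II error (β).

Answer: β ≈ 0.1185

Derivation:
SE = σ/√n = 9/√50 = 1.2728
Critical values: μ₀ ± z_0.025×SE = 97 ± 1.960×1.2728
Acceptance region: (94.5053, 99.4947)
Under H₁ (μ = 101): z_high = (99.4947 - 101)/1.2728 = -1.1827, z_low = (94.5053 - 101)/1.2728 = -5.1027
β = P(not reject | H₁) = Φ(-1.1827) - Φ(-5.1027) ≈ 0.1185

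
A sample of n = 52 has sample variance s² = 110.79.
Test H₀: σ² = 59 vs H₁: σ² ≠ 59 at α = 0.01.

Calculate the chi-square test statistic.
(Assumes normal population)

Answer: χ² = 95.7676, reject H₀

Derivation:
df = n - 1 = 51
χ² = (n-1)s²/σ₀² = 51×110.79/59 = 95.7676
Critical values: χ²_{0.995,51} = 28.735, χ²_{0.005,51} = 80.747
Rejection region: χ² < 28.735 or χ² > 80.747
Decision: reject H₀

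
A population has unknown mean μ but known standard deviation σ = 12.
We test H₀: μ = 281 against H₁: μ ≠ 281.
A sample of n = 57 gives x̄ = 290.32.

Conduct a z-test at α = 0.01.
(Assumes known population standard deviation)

Standard error: SE = σ/√n = 12/√57 = 1.5894
z-statistic: z = (x̄ - μ₀)/SE = (290.32 - 281)/1.5894 = 5.8638
Critical value: ±2.576
p-value < 0.0001
Decision: reject H₀

Answer: z = 5.8638, reject H₀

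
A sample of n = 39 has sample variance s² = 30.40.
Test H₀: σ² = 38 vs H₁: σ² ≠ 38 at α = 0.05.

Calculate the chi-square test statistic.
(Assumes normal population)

Answer: χ² = 30.4000, fail to reject H₀

Derivation:
df = n - 1 = 38
χ² = (n-1)s²/σ₀² = 38×30.40/38 = 30.4000
Critical values: χ²_{0.975,38} = 22.878, χ²_{0.025,38} = 56.896
Rejection region: χ² < 22.878 or χ² > 56.896
Decision: fail to reject H₀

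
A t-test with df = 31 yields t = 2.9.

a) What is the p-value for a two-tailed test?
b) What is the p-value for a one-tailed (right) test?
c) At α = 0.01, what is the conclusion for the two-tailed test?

Answer: a) 0.0068, b) 0.0034, c) reject H₀

Derivation:
Using t-distribution with df = 31:
a) Two-tailed: p = 2×P(T > 2.9) = 0.0068
b) One-tailed: p = P(T > 2.9) = 0.0034
c) 0.0068 < 0.01, reject H₀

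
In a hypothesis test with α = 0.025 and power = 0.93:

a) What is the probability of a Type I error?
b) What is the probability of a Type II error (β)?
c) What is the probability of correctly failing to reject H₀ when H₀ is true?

Answer: a) 0.025, b) 0.07, c) 0.975

Derivation:
a) Type I error probability = α = 0.025
b) Power = P(reject H₀ | H₁ true) = 1 - β = 0.93, so Type II error probability = β = 1 - Power = 0.07
c) P(fail to reject H₀ | H₀ true) = 1 - α = 0.975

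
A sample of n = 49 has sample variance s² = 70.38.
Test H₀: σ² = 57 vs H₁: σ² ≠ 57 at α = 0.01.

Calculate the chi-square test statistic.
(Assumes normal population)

Answer: χ² = 59.2674, fail to reject H₀

Derivation:
df = n - 1 = 48
χ² = (n-1)s²/σ₀² = 48×70.38/57 = 59.2674
Critical values: χ²_{0.995,48} = 26.511, χ²_{0.005,48} = 76.969
Rejection region: χ² < 26.511 or χ² > 76.969
Decision: fail to reject H₀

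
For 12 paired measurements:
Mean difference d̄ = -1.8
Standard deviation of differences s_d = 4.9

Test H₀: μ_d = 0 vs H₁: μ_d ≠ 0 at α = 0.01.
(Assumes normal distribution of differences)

Answer: t = -1.2725, fail to reject H₀

Derivation:
df = n - 1 = 11
SE = s_d/√n = 4.9/√12 = 1.4145
t = d̄/SE = -1.8/1.4145 = -1.2725
Critical value: t_{0.005,11} = ±3.106
p-value ≈ 0.2294
Decision: fail to reject H₀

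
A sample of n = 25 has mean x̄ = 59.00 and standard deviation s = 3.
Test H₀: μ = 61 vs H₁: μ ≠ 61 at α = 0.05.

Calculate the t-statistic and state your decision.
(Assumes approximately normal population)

df = n - 1 = 24
SE = s/√n = 3/√25 = 0.6000
t = (x̄ - μ₀)/SE = (59.00 - 61)/0.6000 = -3.3333
Critical value: t_{0.025,24} = ±2.064
p-value ≈ 0.0028
Decision: reject H₀

Answer: t = -3.3333, reject H₀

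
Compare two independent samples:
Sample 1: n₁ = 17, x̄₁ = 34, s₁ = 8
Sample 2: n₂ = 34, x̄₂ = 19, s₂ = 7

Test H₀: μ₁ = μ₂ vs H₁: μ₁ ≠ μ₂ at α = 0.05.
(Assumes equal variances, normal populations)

Pooled variance: s²_p = [16×8² + 33×7²]/(49) = 53.8980
s_p = 7.3415
SE = s_p×√(1/n₁ + 1/n₂) = 7.3415×√(1/17 + 1/34) = 2.1808
t = (x̄₁ - x̄₂)/SE = (34 - 19)/2.1808 = 6.8782
df = 49, t-critical = ±2.010
Decision: reject H₀

Answer: t = 6.8782, reject H₀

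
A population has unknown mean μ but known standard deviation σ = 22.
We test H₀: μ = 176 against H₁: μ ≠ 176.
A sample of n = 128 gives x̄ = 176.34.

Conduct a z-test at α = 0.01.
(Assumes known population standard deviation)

Standard error: SE = σ/√n = 22/√128 = 1.9445
z-statistic: z = (x̄ - μ₀)/SE = (176.34 - 176)/1.9445 = 0.1749
Critical value: ±2.576
p-value = 0.8612
Decision: fail to reject H₀

Answer: z = 0.1749, fail to reject H₀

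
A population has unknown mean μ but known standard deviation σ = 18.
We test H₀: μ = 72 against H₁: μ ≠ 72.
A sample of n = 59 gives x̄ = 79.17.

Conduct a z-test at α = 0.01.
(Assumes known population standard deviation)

Answer: z = 3.0597, reject H₀

Derivation:
Standard error: SE = σ/√n = 18/√59 = 2.3434
z-statistic: z = (x̄ - μ₀)/SE = (79.17 - 72)/2.3434 = 3.0597
Critical value: ±2.576
p-value = 0.0022
Decision: reject H₀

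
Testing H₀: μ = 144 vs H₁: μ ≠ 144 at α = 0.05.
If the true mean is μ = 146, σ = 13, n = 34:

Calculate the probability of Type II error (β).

Answer: β ≈ 0.8539

Derivation:
SE = σ/√n = 13/√34 = 2.2295
Critical values: μ₀ ± z_0.025×SE = 144 ± 1.960×2.2295
Acceptance region: (139.6302, 148.3698)
Under H₁ (μ = 146): z_high = (148.3698 - 146)/2.2295 = 1.0629, z_low = (139.6302 - 146)/2.2295 = -2.8571
β = P(not reject | H₁) = Φ(1.0629) - Φ(-2.8571) ≈ 0.8539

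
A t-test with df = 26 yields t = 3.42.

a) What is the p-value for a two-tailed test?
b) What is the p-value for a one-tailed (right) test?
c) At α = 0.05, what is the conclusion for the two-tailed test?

Using t-distribution with df = 26:
a) Two-tailed: p = 2×P(T > 3.42) = 0.0021
b) One-tailed: p = P(T > 3.42) = 0.0010
c) 0.0021 < 0.05, reject H₀

Answer: a) 0.0021, b) 0.0010, c) reject H₀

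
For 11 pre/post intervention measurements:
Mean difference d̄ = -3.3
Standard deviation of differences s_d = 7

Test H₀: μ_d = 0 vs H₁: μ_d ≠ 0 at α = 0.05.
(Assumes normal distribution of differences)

Answer: t = -1.5635, fail to reject H₀

Derivation:
df = n - 1 = 10
SE = s_d/√n = 7/√11 = 2.1106
t = d̄/SE = -3.3/2.1106 = -1.5635
Critical value: t_{0.025,10} = ±2.228
p-value ≈ 0.1490
Decision: fail to reject H₀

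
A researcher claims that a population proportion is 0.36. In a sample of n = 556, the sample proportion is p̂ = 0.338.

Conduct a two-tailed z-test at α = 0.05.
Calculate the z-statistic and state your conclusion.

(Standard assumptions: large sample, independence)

Answer: z = -1.0807, fail to reject H₀

Derivation:
H₀: p = 0.36, H₁: p ≠ 0.36
Standard error: SE = √(p₀(1-p₀)/n) = √(0.36×0.64/556) = 0.020357
z-statistic: z = (p̂ - p₀)/SE = (0.338 - 0.36)/0.020357 = -1.0807
Critical value: z_0.025 = ±1.960
p-value = 0.2798
Decision: fail to reject H₀ at α = 0.05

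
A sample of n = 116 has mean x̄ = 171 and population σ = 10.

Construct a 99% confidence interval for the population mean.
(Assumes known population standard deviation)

Confidence level: 99%, α = 0.01
z_0.005 = 2.576
SE = σ/√n = 10/√116 = 0.9285
Margin of error = 2.576 × 0.9285 = 2.3918
CI: x̄ ± margin = 171 ± 2.3918
CI: (168.6082, 173.3918)

Answer: (168.6082, 173.3918)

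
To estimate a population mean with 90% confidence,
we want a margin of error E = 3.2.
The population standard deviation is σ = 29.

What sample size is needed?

Answer: n = 223

Derivation:
z_0.05 = 1.645
n = (z×σ/E)² = (1.645×29/3.2)²
n = 222.2429
Round up: n = 223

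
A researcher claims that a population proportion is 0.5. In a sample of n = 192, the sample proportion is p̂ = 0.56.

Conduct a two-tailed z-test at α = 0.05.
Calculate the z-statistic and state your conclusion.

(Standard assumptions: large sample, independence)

Answer: z = 1.6628, fail to reject H₀

Derivation:
H₀: p = 0.5, H₁: p ≠ 0.5
Standard error: SE = √(p₀(1-p₀)/n) = √(0.5×0.5/192) = 0.036084
z-statistic: z = (p̂ - p₀)/SE = (0.56 - 0.5)/0.036084 = 1.6628
Critical value: z_0.025 = ±1.960
p-value = 0.0964
Decision: fail to reject H₀ at α = 0.05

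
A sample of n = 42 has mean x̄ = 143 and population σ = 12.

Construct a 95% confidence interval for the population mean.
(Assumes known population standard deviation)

Answer: (139.3709, 146.6291)

Derivation:
Confidence level: 95%, α = 0.05
z_0.025 = 1.960
SE = σ/√n = 12/√42 = 1.8516
Margin of error = 1.960 × 1.8516 = 3.6291
CI: x̄ ± margin = 143 ± 3.6291
CI: (139.3709, 146.6291)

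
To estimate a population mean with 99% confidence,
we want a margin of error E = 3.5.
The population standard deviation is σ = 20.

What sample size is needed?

Answer: n = 217

Derivation:
z_0.005 = 2.576
n = (z×σ/E)² = (2.576×20/3.5)²
n = 216.6784
Round up: n = 217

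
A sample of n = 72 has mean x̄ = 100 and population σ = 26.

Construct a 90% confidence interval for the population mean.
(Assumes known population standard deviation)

Answer: (94.9596, 105.0404)

Derivation:
Confidence level: 90%, α = 0.1
z_0.05 = 1.645
SE = σ/√n = 26/√72 = 3.0641
Margin of error = 1.645 × 3.0641 = 5.0404
CI: x̄ ± margin = 100 ± 5.0404
CI: (94.9596, 105.0404)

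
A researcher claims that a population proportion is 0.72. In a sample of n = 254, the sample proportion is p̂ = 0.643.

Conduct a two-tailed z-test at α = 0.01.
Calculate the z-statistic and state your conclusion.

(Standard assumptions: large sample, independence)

H₀: p = 0.72, H₁: p ≠ 0.72
Standard error: SE = √(p₀(1-p₀)/n) = √(0.72×0.28/254) = 0.028173
z-statistic: z = (p̂ - p₀)/SE = (0.643 - 0.72)/0.028173 = -2.7331
Critical value: z_0.005 = ±2.576
p-value = 0.0063
Decision: reject H₀ at α = 0.01

Answer: z = -2.7331, reject H₀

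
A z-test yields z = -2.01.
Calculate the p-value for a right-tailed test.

Answer: p-value ≈ 0.9778

Derivation:
For z = -2.01:
p = P(Z > -2.01) = 1 - Φ(-2.01) = 0.9778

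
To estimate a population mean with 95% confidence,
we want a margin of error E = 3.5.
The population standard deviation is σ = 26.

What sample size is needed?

Answer: n = 212

Derivation:
z_0.025 = 1.960
n = (z×σ/E)² = (1.960×26/3.5)²
n = 211.9936
Round up: n = 212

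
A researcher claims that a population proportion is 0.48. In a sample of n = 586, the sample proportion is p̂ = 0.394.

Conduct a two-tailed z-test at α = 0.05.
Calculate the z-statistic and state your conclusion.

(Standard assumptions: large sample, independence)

H₀: p = 0.48, H₁: p ≠ 0.48
Standard error: SE = √(p₀(1-p₀)/n) = √(0.48×0.52/586) = 0.020638
z-statistic: z = (p̂ - p₀)/SE = (0.394 - 0.48)/0.020638 = -4.1671
Critical value: z_0.025 = ±1.960
p-value < 0.0001
Decision: reject H₀ at α = 0.05

Answer: z = -4.1671, reject H₀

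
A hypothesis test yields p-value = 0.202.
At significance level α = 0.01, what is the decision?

Compare p-value to α:
0.202 ≥ 0.01
Decision: fail to reject H₀

Answer: fail to reject H₀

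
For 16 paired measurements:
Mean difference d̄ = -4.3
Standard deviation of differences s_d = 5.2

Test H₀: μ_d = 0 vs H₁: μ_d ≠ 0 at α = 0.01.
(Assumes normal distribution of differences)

df = n - 1 = 15
SE = s_d/√n = 5.2/√16 = 1.3000
t = d̄/SE = -4.3/1.3000 = -3.3077
Critical value: t_{0.005,15} = ±2.947
p-value ≈ 0.0048
Decision: reject H₀

Answer: t = -3.3077, reject H₀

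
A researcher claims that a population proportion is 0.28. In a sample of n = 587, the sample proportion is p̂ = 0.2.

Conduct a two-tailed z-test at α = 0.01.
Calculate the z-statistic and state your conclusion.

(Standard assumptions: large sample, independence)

Answer: z = -4.3169, reject H₀

Derivation:
H₀: p = 0.28, H₁: p ≠ 0.28
Standard error: SE = √(p₀(1-p₀)/n) = √(0.28×0.72/587) = 0.018532
z-statistic: z = (p̂ - p₀)/SE = (0.2 - 0.28)/0.018532 = -4.3169
Critical value: z_0.005 = ±2.576
p-value < 0.0001
Decision: reject H₀ at α = 0.01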